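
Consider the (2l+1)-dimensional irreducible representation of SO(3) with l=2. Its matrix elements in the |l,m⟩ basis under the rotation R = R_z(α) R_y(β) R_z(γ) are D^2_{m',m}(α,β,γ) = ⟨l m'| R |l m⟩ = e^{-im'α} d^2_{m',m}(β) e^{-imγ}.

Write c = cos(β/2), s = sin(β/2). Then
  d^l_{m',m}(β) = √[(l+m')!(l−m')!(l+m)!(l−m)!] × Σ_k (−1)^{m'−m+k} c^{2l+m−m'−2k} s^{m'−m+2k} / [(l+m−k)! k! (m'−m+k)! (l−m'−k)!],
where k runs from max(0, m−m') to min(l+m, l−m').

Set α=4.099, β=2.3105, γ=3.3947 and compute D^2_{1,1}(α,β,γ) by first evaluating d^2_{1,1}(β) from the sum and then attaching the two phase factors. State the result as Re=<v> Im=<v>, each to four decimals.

Re=-0.1349 Im=0.3581

Split into d^2_{1,1}(β=2.3105) × two z-phases.
Half-angle: c=0.403690, s=0.914896. N=√(6·1·6·1)=6.000000
Admissible k: 0..1 (factorial args all ≥0)
  k=0: (−1)^0·6.0000/(6)·0.4037^4·0.9149^0 = +0.026558
  k=1: (−1)^1·6.0000/(2)·0.4037^2·0.9149^2 = -0.409223
d^2_{1,1}(2.3105) = +0.026558 -0.409223 = -0.382665
Attach z-rotation phases: D = e^{-i(1)(4.0990)}·(-0.382665)·e^{-i(1)(3.3947)} = -0.134904+0.358097i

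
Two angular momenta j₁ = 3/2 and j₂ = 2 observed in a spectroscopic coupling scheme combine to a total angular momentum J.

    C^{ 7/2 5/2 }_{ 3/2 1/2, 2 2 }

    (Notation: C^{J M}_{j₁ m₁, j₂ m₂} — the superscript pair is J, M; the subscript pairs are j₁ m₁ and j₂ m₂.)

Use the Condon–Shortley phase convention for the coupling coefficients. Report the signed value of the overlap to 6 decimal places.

+√(3/7) ≈ +0.654654

√[8·0!3!4!/8! · 2!1!4!0!6!1!] = √(6912/7)
  +(−1)^0/∏(0,0,1,4,2,0)! = 1/48  (running 1/48)
⟨..|..⟩ = √(6912/7)·(1/48) = +0.654654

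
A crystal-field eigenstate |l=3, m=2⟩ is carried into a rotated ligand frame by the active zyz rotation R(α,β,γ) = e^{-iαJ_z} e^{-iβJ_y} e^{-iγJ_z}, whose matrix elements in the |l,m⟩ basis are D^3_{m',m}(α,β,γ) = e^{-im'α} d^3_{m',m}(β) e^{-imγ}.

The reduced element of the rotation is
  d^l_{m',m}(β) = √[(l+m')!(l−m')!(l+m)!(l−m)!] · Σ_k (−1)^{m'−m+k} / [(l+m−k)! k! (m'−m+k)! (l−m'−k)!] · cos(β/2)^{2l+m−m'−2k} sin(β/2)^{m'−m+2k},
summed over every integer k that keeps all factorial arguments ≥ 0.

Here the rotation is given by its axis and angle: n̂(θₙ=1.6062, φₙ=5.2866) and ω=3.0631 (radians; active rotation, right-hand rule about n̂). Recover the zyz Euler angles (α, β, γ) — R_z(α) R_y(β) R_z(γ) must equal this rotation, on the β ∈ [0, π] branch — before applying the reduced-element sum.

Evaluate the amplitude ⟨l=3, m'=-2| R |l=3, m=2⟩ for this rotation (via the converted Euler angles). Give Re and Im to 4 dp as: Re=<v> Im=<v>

Re=0.6492 Im=-0.7312

Axis–angle → zyz. n̂ = (sinθₙcosφₙ, sinθₙsinφₙ, cosθₙ) = (+0.542832, -0.839095, -0.035396), ω = 3.0631.
R = I cosω + sinω [n̂]ₓ + (1−cosω) n̂n̂ᵀ gives
  R = [-0.408495, -0.906798, -0.104164; -0.912349, +0.409072, +0.016746; +0.027426, +0.101875, -0.994419]
β = atan2(√(R₁₃²+R₂₃²), R₃₃) = 3.035894; α = atan2(R₂₃, R₁₃) mod 2π = 2.982195; γ = atan2(R₃₂, −R₃₁) mod 2π = 1.833773
Split into d^3_{-2,2}(β=3.0359) × two z-phases.
With c≡cos(β/2)=0.052825 and s≡sin(β/2)=0.998604, N=[1·120·120·1]^{1/2}=120.000000
k: max(0,(2)−(-2))=4 … min(3+(2),3−(-2))=5
  k=4: (−1)^0·120.0000/(24)·0.0528^2·0.9986^4 = +0.013874
  k=5: (−1)^1·120.0000/(120)·0.0528^0·0.9986^6 = -0.991652
d^3_{-2,2}(3.0359) = +0.013874 -0.991652 = -0.977777
Phases: e^{-i·(-2)·2.9822}=+0.949614-0.313423i, e^{-i·(2)·1.8338}=-0.864846+0.502038i ⇒ D=+0.649165-0.731186i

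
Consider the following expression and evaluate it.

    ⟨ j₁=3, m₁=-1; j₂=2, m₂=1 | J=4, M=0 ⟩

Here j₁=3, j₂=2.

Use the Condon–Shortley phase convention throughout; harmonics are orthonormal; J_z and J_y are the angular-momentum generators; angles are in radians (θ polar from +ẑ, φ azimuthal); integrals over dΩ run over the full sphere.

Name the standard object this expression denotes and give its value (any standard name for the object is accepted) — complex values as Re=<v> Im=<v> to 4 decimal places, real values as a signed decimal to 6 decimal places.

This is a Clebsch–Gordan (vector-coupling) coefficient.
j₁+j₂−J=1  J+j₁−j₂=5  J−j₁+j₂=3  j₁+j₂+J+1=10
(j₁±m₁, j₂±m₂, J±M) = (2,4,3,1,4,4)
P² = 10368/35
sum k=0..1:
  [0] +1/144 = 1/144
  [1] −1/24 = -1/24
S = -5/144
C² = P²·S² = 5/14 ; C = -0.597614

Clebsch–Gordan coefficient, −√(5/14) ≈ -0.597614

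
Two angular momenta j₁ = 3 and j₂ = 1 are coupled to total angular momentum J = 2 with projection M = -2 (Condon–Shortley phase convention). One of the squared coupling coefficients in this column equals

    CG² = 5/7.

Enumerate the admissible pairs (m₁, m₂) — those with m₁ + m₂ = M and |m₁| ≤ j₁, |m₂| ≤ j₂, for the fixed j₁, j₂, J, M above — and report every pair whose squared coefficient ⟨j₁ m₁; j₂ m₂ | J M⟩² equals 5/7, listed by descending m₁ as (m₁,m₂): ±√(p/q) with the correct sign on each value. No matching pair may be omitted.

(-3,1): +√(5/7)

Admissible pairs with m₁+m₂ = M = -2: (-3,1), (-2,0), (-1,-1)
  (m₁,m₂)=(-1,-1): CG² = 1/21, CG = +√(1/21)
  (m₁,m₂)=(-2,0): CG² = 5/21, CG = −√(5/21)
  (m₁,m₂)=(-3,1): CG² = 5/7, CG = +√(5/7)   ← matches the target
Pairs with CG² = 5/7: (-3,1): +√(5/7)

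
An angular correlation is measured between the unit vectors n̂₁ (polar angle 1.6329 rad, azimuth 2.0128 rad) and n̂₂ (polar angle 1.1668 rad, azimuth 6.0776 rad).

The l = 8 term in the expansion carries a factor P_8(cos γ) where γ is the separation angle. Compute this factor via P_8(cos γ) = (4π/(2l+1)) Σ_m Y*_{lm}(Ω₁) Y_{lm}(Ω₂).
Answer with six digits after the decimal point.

Expand P_8 via completeness: Σ_{m} conj(Y_{8,m}) at Ω₁ times Y_{8,m} at Ω₂ —
  m=-8: (-0.46856 - 0.19504j) × (-0.01944 + 0.26266j) = 0.06034 - 0.11928j  (running Σ = 0.06034 - 0.11928j)
  m=-7: (-0.00600 - 0.12610j) × (0.05914 + 0.44648j) = 0.05595 - 0.01014j  (running Σ = 0.11628 - 0.12942j)
  m=-6: (-0.30940 + 0.16486j) × (0.09921 + 0.28292j) = -0.07734 - 0.07118j  (running Σ = 0.03894 - 0.20059j)
  m=-5: (-0.11802 - 0.08773j) × (-0.07404 - 0.12271j) = -0.00203 + 0.02098j  (running Σ = 0.03692 - 0.17962j)
  m=-4: (-0.05925 + 0.29653j) × (-0.24118 - 0.25969j) = 0.09130 - 0.05613j  (running Σ = 0.12821 - 0.23575j)
  m=-3: (-0.15167 + 0.03789j) × (-0.01881 - 0.01334j) = 0.00336 + 0.00131j  (running Σ = 0.13157 - 0.23444j)
  m=-2: (0.17826 + 0.21740j) × (0.30307 + 0.13215j) = 0.02530 + 0.08945j  (running Σ = 0.15687 - 0.14499j)
  m=-1: (-0.06851 + 0.14476j) × (0.08808 + 0.01837j) = -0.00869 + 0.01149j  (running Σ = 0.14818 - 0.13350j)
  m=0: (0.27486 + 0.00000j) × (-0.31694 + 0.00000j) = -0.08712 + 0.00000j  (running Σ = 0.06106 - 0.13350j)
  m=1: (0.06851 + 0.14476j) × (-0.08808 + 0.01837j) = -0.00869 - 0.01149j  (running Σ = 0.05237 - 0.14499j)
  m=2: (0.17826 - 0.21740j) × (0.30307 - 0.13215j) = 0.02530 - 0.08945j  (running Σ = 0.07767 - 0.23444j)
  m=3: (0.15167 + 0.03789j) × (0.01881 - 0.01334j) = 0.00336 - 0.00131j  (running Σ = 0.08102 - 0.23575j)
  m=4: (-0.05925 - 0.29653j) × (-0.24118 + 0.25969j) = 0.09130 + 0.05613j  (running Σ = 0.17232 - 0.17962j)
  m=5: (0.11802 - 0.08773j) × (0.07404 - 0.12271j) = -0.00203 - 0.02098j  (running Σ = 0.17029 - 0.20059j)
  m=6: (-0.30940 - 0.16486j) × (0.09921 - 0.28292j) = -0.07734 + 0.07118j  (running Σ = 0.09295 - 0.12942j)
  m=7: (0.00600 - 0.12610j) × (-0.05914 + 0.44648j) = 0.05595 + 0.01014j  (running Σ = 0.14890 - 0.11928j)
  m=8: (-0.46856 + 0.19504j) × (-0.01944 - 0.26266j) = 0.06034 + 0.11928j  (running Σ = 0.20924 + 0.00000j)
Total Σ_m = 0.20924 + 0.00000j. Multiply by 0.739198: 0.15467 + 0.00000j. P_8(cos γ) = 0.154668

0.154668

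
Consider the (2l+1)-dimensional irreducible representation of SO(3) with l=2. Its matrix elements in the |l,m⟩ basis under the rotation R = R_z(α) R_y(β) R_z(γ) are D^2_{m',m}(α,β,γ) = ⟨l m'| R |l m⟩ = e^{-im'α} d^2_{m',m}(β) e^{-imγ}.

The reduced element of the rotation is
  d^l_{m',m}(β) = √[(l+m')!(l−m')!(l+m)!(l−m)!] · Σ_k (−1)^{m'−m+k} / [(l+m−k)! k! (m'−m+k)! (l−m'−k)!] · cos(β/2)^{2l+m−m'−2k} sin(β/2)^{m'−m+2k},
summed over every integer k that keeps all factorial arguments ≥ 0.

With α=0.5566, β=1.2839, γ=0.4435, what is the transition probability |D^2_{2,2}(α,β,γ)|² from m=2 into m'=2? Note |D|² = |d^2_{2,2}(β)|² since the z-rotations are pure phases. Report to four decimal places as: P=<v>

P=0.1693

Split into d^2_{2,2}(β=1.2839) × two z-phases.
With c≡cos(β/2)=0.800930 and s≡sin(β/2)=0.598758, N=[24·1·24·1]^{1/2}=24.000000
k∈{0} keeps every argument non-negative
  k=0: (−1)^0·24.0000/(24)·0.8009^4·0.5988^0 = +0.411507
d^2_{2,2}(1.2839) = +0.411507
|D^2_{2,2}|² = |d^2_{2,2}(β)|² = (+0.411507)² = 0.169338 (the z-rotation phases have unit modulus)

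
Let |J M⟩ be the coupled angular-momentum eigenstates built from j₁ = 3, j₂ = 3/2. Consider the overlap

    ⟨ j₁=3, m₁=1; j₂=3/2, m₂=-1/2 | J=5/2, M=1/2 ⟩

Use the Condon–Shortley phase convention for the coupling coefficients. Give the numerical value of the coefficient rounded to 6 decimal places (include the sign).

−√(1/70) ≈ -0.119523

triangle: 2!*4!*1!/8! = 48/40320
(j±m)!: 4!*2!*1!*2!*3!*2! = 1152
prefactor² = (2J+1)*Δ*N² = 288/35
  k=0: +1/(0!*2!*2!*1!*2!*0!) = 1/8
  k=1: −1/(1!*1!*1!*0!*3!*1!) = -1/6
Σ = -1/24  ⇒  CG² = 288/35*(-1/24)² = 1/70
CG = −√(1/70) = -0.119523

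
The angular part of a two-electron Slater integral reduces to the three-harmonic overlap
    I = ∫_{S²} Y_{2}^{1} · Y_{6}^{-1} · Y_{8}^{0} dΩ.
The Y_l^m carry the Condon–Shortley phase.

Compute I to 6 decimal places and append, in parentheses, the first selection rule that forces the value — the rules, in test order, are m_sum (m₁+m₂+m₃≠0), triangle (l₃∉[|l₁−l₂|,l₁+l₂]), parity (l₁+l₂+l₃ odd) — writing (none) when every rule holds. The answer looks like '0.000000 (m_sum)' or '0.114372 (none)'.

0.179619 (none)

m-sum 0 ✓  L=16 even ✓  4≤8≤8 ✓
Π(2lᵢ+1) = 5×13×17 = 1105
triangle coeff Δ(2,6,8) = 1/30940
Σ_t [0,0]: t=0:+1/2073600 = 1/2073600
(3j)²=28/1105 [(2 6 8; 0 0 0)], sign=+1
Σ_t [0,0]: t=0:+1/3628800 = 1/3628800
(3j)²=16/1105 [(2 6 8; 1 -1 0)], sign=+1
⇒ 4πI² = 448/1105
I = (+1)√(448/1105/(4π)) = 0.17961927
No selection rule forces the value: the integral is nonzero (none).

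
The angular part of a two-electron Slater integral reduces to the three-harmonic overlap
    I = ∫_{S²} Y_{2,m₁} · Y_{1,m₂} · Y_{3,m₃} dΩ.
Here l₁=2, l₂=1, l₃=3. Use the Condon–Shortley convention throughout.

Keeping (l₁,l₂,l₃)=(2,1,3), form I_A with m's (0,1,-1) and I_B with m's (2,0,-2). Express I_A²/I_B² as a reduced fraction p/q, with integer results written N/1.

6/5

l's match ⇒ only the (l;m) 3-j factors differ between A and B.
A: triangle coeff Δ(2,1,3) = 1/105; Σ_t [0,0]: t=0:+1/8 = 1/8; (3j)²=2/35 [(2 1 3; 0 1 -1)], sign=+1
B: triangle coeff Δ(2,1,3) = 1/105; Σ_t [0,0]: t=0:+1/24 = 1/24; (3j)²=1/21 [(2 1 3; 2 0 -2)], sign=-1
I_A²/I_B² = (2/35)/(1/21) = 6/5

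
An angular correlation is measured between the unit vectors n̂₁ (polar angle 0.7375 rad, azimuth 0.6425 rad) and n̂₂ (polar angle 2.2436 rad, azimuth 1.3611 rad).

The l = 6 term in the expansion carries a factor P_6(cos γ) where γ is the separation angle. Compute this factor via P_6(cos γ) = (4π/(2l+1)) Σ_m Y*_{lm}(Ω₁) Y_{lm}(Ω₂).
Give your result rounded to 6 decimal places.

-0.284799

Addition theorem: P_6(cos γ) = (4π/13) Σ_m Y*_{lm}(Ω₁) Y_{lm}(Ω₂), m = −6…6:
  m=-6: Y*=(-0.033771, -0.029228)  Y=(-0.033997, -0.105183)  product (-0.001926, 0.004546)
  m=-5: Y*=(-0.169867, -0.012065)  Y=(-0.264441, 0.152223)  product (0.046756, -0.022667)
  m=-4: Y*=(-0.308362, 0.198344)  Y=(0.291888, 0.324845)  product (-0.154438, -0.042276)
  m=-3: Y*=(-0.154903, 0.415687)  Y=(0.145324, -0.199698)  product (0.060500, 0.091343)
  m=-2: Y*=(0.043298, 0.147353)  Y=(0.184374, 0.082202)  product (-0.004130, 0.030727)
  m=-1: Y*=(-0.251333, -0.188107)  Y=(0.069951, -0.328676)  product (-0.079407, 0.069449)
  m=+0: Y*=(-0.256518, -0.000000)  Y=(0.114370, 0.000000)  product (-0.029338, -0.000000)
  m=+1: Y*=(0.251333, -0.188107)  Y=(-0.069951, -0.328676)  product (-0.079407, -0.069449)
  m=+2: Y*=(0.043298, -0.147353)  Y=(0.184374, -0.082202)  product (-0.004130, -0.030727)
  m=+3: Y*=(0.154903, 0.415687)  Y=(-0.145324, -0.199698)  product (0.060500, -0.091343)
  m=+4: Y*=(-0.308362, -0.198344)  Y=(0.291888, -0.324845)  product (-0.154438, 0.042276)
  m=+5: Y*=(0.169867, -0.012065)  Y=(0.264441, 0.152223)  product (0.046756, 0.022667)
  m=+6: Y*=(-0.033771, 0.029228)  Y=(-0.033997, 0.105183)  product (-0.001926, -0.004546)
Σ over m = (-0.294627, 0.000000); ×(4π/13) → (-0.284799, 0.000000). Real part: -0.284799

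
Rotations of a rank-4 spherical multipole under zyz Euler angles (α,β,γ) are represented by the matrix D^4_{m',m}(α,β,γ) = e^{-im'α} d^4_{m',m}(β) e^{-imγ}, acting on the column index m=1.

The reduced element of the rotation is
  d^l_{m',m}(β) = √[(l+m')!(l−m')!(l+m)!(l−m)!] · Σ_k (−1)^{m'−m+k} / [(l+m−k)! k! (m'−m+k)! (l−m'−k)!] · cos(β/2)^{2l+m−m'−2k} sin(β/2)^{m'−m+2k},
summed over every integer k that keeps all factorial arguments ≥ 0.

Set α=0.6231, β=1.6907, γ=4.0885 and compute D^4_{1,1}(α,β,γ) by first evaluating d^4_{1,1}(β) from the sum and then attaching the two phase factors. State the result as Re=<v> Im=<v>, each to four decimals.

Re=-0.0003 Im=0.3708

D^4_{1,1}(0.6231,1.6907,4.0885) = e^{-i·1·0.6231}·d^4_{1,1}(1.6907)·e^{-i·1·4.0885}. Compute d first:
With c≡cos(β/2)=0.663469 and s≡sin(β/2)=0.748203, N=[120·6·120·6]^{1/2}=720.000000
Admissible k: 0..3 (factorial args all ≥0)
  k=0: (−1)^0·720.0000/(720)·0.6635^8·0.7482^0 = +0.037546
  k=1: (−1)^1·720.0000/(48)·0.6635^6·0.7482^2 = -0.716236
  k=2: (−1)^2·720.0000/(24)·0.6635^4·0.7482^4 = +1.821728
  k=3: (−1)^3·720.0000/(72)·0.6635^2·0.7482^6 = -0.772253
d^4_{1,1}(1.6907) = +0.037546 -0.716236 +1.821728 -0.772253 = +0.370785
D = (+0.812073-0.583555i)·(+0.370785)·(-0.584196+0.811613i) = -0.000293+0.370785i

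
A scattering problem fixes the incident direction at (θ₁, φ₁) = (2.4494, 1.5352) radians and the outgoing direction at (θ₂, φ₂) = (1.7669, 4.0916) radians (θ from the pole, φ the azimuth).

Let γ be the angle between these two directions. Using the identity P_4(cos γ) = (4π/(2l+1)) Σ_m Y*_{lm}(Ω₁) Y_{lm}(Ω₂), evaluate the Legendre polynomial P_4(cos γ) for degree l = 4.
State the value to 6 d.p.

Expand P_4 via completeness: Σ_{m} conj(Y_{4,m}) at Ω₁ times Y_{4,m} at Ω₂ —
  m=-4: Y*=(0.072682, -0.010419)  Y=(-0.323948, 0.250607)  product (-0.020934, 0.021590)
  m=-3: Y*=(0.026701, 0.249080)  Y=(-0.220418, -0.066153)  product (0.010592, -0.056668)
  m=-2: Y*=(-0.427958, 0.030519)  Y=(0.076395, 0.223604)  product (-0.039518, -0.093362)
  m=-1: Y*=(-0.009502, -0.266833)  Y=(-0.143798, 0.201088)  product (0.055023, 0.036459)
  m=+0: Y*=(-0.262995, -0.000000)  Y=(0.202205, 0.000000)  product (-0.053179, -0.000000)
  m=+1: Y*=(0.009502, -0.266833)  Y=(0.143798, 0.201088)  product (0.055023, -0.036459)
  m=+2: Y*=(-0.427958, -0.030519)  Y=(0.076395, -0.223604)  product (-0.039518, 0.093362)
  m=+3: Y*=(-0.026701, 0.249080)  Y=(0.220418, -0.066153)  product (0.010592, 0.056668)
  m=+4: Y*=(0.072682, 0.010419)  Y=(-0.323948, -0.250607)  product (-0.020934, -0.021590)
Σ over m = (-0.042852, 0.000000); ×(4π/9) → (-0.059833, 0.000000). Real part: -0.059833

-0.059833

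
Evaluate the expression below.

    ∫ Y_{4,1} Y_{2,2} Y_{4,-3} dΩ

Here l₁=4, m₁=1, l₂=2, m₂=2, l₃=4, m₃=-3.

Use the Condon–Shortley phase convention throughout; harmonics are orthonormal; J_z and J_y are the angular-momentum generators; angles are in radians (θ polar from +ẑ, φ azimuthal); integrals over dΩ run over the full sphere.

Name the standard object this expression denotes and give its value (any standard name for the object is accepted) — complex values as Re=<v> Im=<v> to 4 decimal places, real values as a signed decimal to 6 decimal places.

This is a Gaunt coefficient — the integral of a triple product of spherical harmonics over the sphere.
Rules hold: Σm=0, L=10 even, 2≤4≤6.
N = 9·5·9 = 405
Δ = 2!·6!·2!/11! = 1/13860
Racah Σ t=0..2: t=0:+1/192 t=1:−1/36 t=2:+1/192 = -5/288
⇒ 3j(4 2 4; 0 0 0)² = 20/693, sgn -1
Racah Σ t=2..2: t=2:+1/480 = 1/480
⇒ 3j(4 2 4; 1 2 -3)² = 3/110, sgn -1
4πI² = N·(3j₀)²·(3jₘ)² = 270/847
I = +1·√(0.318772/4π) = 0.15927046

Gaunt coefficient, +0.159270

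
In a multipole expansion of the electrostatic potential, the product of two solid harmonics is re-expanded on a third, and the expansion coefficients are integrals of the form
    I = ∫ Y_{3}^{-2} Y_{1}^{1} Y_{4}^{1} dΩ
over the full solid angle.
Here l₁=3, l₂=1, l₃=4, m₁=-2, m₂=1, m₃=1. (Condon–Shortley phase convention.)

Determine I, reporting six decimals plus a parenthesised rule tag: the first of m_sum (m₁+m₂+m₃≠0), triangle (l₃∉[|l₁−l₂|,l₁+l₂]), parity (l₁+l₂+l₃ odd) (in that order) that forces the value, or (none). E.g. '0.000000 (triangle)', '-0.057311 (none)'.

-0.106622 (none)

Rules hold: Σm=0, L=8 even, 2≤4≤4.
N = 7·3·9 = 189
Δ = 0!·6!·2!/9! = 1/252
Racah Σ t=0..0: t=0:+1/36 = 1/36
⇒ 3j(3 1 4; 0 0 0)² = 4/63, sgn +1
Racah Σ t=0..0: t=0:+1/240 = 1/240
⇒ 3j(3 1 4; -2 1 1)² = 1/84, sgn -1
4πI² = N·(3j₀)²·(3jₘ)² = 1/7
I = -1·√(0.142857/4π) = -0.10662181
No selection rule forces the value: the integral is nonzero (none).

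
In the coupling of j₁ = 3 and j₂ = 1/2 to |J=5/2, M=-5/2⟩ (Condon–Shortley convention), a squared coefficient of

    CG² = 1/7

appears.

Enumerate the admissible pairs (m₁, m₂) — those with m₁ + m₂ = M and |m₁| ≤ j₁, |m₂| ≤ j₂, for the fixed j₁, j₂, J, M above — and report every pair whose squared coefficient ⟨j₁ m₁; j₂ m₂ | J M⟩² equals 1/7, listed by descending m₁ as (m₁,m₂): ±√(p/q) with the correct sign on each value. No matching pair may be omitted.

(-2,-1/2): +√(1/7)

Admissible pairs with m₁+m₂ = M = -5/2: (-3,1/2), (-2,-1/2)
  (m₁,m₂)=(-2,-1/2): CG² = 1/7, CG = +√(1/7)   ← matches the target
  (m₁,m₂)=(-3,1/2): CG² = 6/7, CG = −√(6/7)
Pairs with CG² = 1/7: (-2,-1/2): +√(1/7)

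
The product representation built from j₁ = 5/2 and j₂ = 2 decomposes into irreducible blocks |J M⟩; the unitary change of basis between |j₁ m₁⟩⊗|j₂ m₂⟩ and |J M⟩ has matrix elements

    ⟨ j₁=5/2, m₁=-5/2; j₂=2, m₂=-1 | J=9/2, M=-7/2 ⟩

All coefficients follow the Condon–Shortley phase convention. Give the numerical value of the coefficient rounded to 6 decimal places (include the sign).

+0.666667

j₁+j₂−J=0  J+j₁−j₂=5  J−j₁+j₂=4  j₁+j₂+J+1=10
(j₁±m₁, j₂±m₂, J±M) = (0,5,1,3,1,8)
P² = 230400
sum k=0..0:
  [0] +1/720 = 1/720
S = 1/720
C² = P²·S² = 4/9 ; C = +0.666667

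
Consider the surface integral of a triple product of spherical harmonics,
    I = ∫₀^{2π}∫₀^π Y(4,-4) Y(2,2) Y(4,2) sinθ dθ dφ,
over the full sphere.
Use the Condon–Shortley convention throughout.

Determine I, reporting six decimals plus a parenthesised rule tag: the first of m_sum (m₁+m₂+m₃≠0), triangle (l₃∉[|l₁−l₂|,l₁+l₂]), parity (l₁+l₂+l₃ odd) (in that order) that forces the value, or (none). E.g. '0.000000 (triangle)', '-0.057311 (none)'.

-0.106180 (none)

Checks pass: Σm=0; 10 even; l₃=4∈[2,6].
(2·4+1)(2·2+1)(2·4+1) = 405
Δ: 2! 6! 2! / 11! → 1/13860
sum: t=0:+1/192 t=1:−1/36 t=2:+1/192 = -5/288
3j²(4 2 4; 0 0 0) = Δ·Π!·Σ² = 20/693  (sign -1)
sum: t=2:+1/2880 = 1/2880
3j²(4 2 4; -4 2 2) = Δ·Π!·Σ² = 2/165  (sign +1)
combine: 4πI² = 405·20/693·2/165 = 120/847
take √, sign -1: I = -0.10618031
No selection rule forces the value: the integral is nonzero (none).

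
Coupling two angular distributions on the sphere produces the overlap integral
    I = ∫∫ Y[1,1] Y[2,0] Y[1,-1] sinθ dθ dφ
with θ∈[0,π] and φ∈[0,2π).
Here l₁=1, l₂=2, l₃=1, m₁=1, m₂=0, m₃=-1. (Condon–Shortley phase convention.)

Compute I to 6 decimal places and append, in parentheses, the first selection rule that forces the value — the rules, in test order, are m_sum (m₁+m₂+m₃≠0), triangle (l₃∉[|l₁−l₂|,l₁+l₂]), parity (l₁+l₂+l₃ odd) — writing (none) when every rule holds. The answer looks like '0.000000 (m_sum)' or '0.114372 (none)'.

0.126157 (none)

Checks pass: Σm=0; 4 even; l₃=1∈[1,3].
(2·1+1)(2·2+1)(2·1+1) = 45
Δ: 2! 0! 2! / 5! → 1/30
sum: t=1:−1/1 = -1/1
3j²(1 2 1; 0 0 0) = Δ·Π!·Σ² = 2/15  (sign +1)
sum: t=0:+1/4 = 1/4
3j²(1 2 1; 1 0 -1) = Δ·Π!·Σ² = 1/30  (sign +1)
combine: 4πI² = 45·2/15·1/30 = 1/5
take √, sign +1: I = 0.12615663
No selection rule forces the value: the integral is nonzero (none).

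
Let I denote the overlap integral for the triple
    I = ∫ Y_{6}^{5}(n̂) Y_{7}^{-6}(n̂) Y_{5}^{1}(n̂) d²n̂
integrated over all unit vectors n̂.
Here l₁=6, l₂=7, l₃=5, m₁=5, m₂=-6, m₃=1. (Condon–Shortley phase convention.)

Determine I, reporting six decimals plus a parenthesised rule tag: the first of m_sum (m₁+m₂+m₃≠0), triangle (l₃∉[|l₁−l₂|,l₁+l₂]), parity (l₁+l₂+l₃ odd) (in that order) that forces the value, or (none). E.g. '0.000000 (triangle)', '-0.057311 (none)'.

Rules hold: Σm=0, L=18 even, 1≤5≤13.
N = 13·15·11 = 2145
Δ = 8!·4!·6!/19! = 1/174594420
Racah Σ t=2..6: t=2:+1/4147200 t=3:−1/207360 t=4:+1/82944 t=5:−1/207360 t=6:+1/4147200 = 1/345600
⇒ 3j(6 7 5; 0 0 0)² = 420/46189, sgn -1
Racah Σ t=0..1: t=0:+1/29030400 t=1:−1/87091200 = 1/43545600
⇒ 3j(6 7 5; 5 -6 1)² = 88/6783, sgn +1
4πI² = N·(3j₀)²·(3jₘ)² = 26400/104329
I = -1·√(0.253046/4π) = -0.14190396
No selection rule forces the value: the integral is nonzero (none).

-0.141904 (none)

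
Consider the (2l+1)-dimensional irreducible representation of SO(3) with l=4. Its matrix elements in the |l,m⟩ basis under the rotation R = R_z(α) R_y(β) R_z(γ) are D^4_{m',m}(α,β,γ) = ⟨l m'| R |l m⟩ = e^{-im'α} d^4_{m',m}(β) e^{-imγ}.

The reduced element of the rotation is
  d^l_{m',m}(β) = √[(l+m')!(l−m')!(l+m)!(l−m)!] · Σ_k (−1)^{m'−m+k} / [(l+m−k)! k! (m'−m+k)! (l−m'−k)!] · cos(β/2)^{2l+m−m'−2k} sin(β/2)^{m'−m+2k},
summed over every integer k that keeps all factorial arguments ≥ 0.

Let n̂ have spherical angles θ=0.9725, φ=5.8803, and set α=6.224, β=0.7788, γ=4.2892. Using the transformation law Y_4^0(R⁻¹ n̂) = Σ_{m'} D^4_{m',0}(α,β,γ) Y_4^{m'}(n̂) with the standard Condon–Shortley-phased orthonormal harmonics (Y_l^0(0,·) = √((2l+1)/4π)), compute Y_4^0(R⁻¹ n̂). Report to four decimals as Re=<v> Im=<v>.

Re=0.4514 Im=0.0000

Need the full column D^4_{m',0} for m'=−4..4 at α=6.2240, β=0.7788, γ=4.2892.
cos(β/2)=0.925137, sin(β/2)=0.379633
d^4_{-4,0}: single k=4 term ⇒ +0.127301;  D = +0.123750-0.029857i
d^4_{-3,0}: k∈[3..4] ⇒ +0.438720 -0.073876 = +0.364844;  D = +0.359108-0.064440i
d^4_{-2,0}: k∈[2..4] ⇒ +0.857208 -0.384921 +0.024306 = +0.496594;  D = +0.493119-0.058645i
d^4_{-1,0}: k∈[1..4] ⇒ +0.984740 -0.994924 +0.167535 -0.004702 = +0.152650;  D = +0.152383-0.009029i
d^4_{0,0}: k∈[0..4] ⇒ +0.536597 -1.445723 +0.547753 -0.040994 +0.000431 = -0.401936;  D = -0.401936+0.000000i
d^4_{1,0}: k∈[0..3] ⇒ -0.984740 +0.994924 -0.167535 +0.004702 = -0.152650;  D = -0.152383-0.009029i
d^4_{2,0}: k∈[0..2] ⇒ +0.857208 -0.384921 +0.024306 = +0.496594;  D = +0.493119+0.058645i
d^4_{3,0}: k∈[0..1] ⇒ -0.438720 +0.073876 = -0.364844;  D = -0.359108-0.064440i
d^4_{4,0}: single k=0 term ⇒ +0.127301;  D = +0.123750+0.029857i
Y_4^{m'}(θ=0.9725,φ=5.8803) and Σ D·Y over m':
  (+0.1237-0.0299i)·(-0.0084+0.2061i)  (+0.3591-0.0644i)·(+0.1409+0.3719i)  (+0.4931-0.0586i)·(+0.1931+0.2011i)  (+0.1524-0.0090i)·(-0.1579-0.0673i)  (-0.4019+0.0000i)·(-0.3168+0.0000i)  (-0.1524-0.0090i)·(+0.1579-0.0673i)  (+0.4931+0.0586i)·(+0.1931-0.2011i)  (-0.3591-0.0644i)·(-0.1409+0.3719i)  (+0.1237+0.0299i)·(-0.0084-0.2061i)
Y_4^0(R⁻¹ n̂) = +0.451385+0.000000i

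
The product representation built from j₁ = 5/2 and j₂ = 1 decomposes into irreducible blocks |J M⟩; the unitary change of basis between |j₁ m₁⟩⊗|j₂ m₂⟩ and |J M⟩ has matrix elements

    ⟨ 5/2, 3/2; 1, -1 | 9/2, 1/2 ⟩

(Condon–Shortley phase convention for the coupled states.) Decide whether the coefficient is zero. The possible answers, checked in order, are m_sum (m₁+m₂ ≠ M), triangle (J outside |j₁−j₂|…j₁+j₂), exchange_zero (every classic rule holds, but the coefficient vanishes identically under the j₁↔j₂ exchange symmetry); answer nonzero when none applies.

m-sum: m₁+m₂ = 3/2+(-1) = 1/2, M = 1/2  ✓
triangle: need |j₁−j₂| ≤ J ≤ j₁+j₂, i.e. J ∈ [3/2, 7/2]; J = 9/2 is outside ✗ ⇒ coefficient is 0

triangle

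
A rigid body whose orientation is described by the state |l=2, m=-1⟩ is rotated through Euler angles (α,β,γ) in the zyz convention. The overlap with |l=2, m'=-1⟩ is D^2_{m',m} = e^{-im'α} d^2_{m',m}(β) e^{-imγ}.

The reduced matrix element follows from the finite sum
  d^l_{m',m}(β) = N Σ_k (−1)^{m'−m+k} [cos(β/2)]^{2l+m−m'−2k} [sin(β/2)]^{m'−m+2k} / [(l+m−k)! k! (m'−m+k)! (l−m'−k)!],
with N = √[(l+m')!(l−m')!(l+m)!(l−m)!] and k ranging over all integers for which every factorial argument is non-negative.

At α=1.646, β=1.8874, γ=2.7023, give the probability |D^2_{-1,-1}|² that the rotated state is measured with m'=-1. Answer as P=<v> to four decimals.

Split into d^2_{-1,-1}(β=1.8874) × two z-phases.
c=cos(1.887400/2)=0.586796, s=sin(1.887400/2)=0.809735; N=√[1·6·1·6]=6.000000
k: max(0,(-1)−(-1))=0 … min(2+(-1),2−(-1))=1
  k=0: (−1)^0·6.0000/(6)·0.5868^4·0.8097^0 = +0.118563
  k=1: (−1)^1·6.0000/(2)·0.5868^2·0.8097^2 = -0.677300
d^2_{-1,-1}(1.8874) = +0.118563 -0.677300 = -0.558737
|D^2_{-1,-1}|² = |d^2_{-1,-1}(β)|² = (-0.558737)² = 0.312187 (the z-rotation phases have unit modulus)

P=0.3122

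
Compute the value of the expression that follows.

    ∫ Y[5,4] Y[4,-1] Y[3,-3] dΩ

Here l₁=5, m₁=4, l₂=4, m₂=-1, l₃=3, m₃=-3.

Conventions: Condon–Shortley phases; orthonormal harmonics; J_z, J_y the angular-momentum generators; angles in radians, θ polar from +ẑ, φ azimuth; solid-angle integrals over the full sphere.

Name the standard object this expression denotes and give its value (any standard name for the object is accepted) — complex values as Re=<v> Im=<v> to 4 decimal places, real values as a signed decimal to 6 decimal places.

Gaunt coefficient, -0.186208

This is a Gaunt coefficient — the integral of a triple product of spherical harmonics over the sphere.
Rules hold: Σm=0, L=12 even, 1≤3≤9.
N = 11·9·7 = 693
Δ = 6!·4!·2!/13! = 1/180180
Racah Σ t=2..4: t=2:+1/576 t=3:−1/144 t=4:+1/576 = -1/288
⇒ 3j(5 4 3; 0 0 0)² = 20/1001, sgn +1
Racah Σ t=1..1: t=1:−1/5760 = -1/5760
⇒ 3j(5 4 3; 4 -1 -3)² = 9/286, sgn -1
4πI² = N·(3j₀)²·(3jₘ)² = 810/1859
I = -1·√(0.435718/4π) = -0.18620781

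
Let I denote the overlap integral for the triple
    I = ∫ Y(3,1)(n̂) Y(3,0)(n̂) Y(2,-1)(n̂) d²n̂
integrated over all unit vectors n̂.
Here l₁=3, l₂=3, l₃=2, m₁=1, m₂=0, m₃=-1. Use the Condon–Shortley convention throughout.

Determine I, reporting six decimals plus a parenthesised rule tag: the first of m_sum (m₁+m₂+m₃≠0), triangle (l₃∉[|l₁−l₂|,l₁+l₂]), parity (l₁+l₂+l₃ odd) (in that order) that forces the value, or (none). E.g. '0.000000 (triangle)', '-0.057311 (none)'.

-0.059471 (none)

m-sum 0 ✓  L=8 even ✓  0≤2≤6 ✓
Π(2lᵢ+1) = 7×7×5 = 245
triangle coeff Δ(3,3,2) = 1/3780
Σ_t [1,3]: t=1:−1/24 t=2:+1/4 t=3:−1/24 = 1/6
(3j)²=4/105 [(3 3 2; 0 0 0)], sign=+1
Σ_t [1,2]: t=1:−1/12 t=2:+1/8 = 1/24
(3j)²=1/210 [(3 3 2; 1 0 -1)], sign=-1
⇒ 4πI² = 2/45
I = (-1)√(2/45/(4π)) = -0.05947080
No selection rule forces the value: the integral is nonzero (none).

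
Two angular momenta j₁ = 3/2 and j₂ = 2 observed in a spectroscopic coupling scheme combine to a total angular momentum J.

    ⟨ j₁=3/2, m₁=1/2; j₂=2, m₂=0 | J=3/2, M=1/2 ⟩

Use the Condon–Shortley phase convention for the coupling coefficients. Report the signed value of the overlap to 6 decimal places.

j₁+j₂−J=2  J+j₁−j₂=1  J−j₁+j₂=2  j₁+j₂+J+1=6
(j₁±m₁, j₂±m₂, J±M) = (2,1,2,2,2,1)
P² = 16/45
sum k=0..1:
  [0] +1/4 = 1/4
  [1] −1/1 = -1
S = -3/4
C² = P²·S² = 1/5 ; C = -0.447214

-0.447214  (= −√(1/5))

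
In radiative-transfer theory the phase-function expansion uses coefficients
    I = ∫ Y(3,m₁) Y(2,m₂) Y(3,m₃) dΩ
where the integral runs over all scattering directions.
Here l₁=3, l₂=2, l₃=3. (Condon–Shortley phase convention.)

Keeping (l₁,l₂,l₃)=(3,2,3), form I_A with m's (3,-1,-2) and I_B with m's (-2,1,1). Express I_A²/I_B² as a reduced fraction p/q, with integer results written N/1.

5/3

Shared (l₁,l₂,l₃)=(3,2,3): N and (l;000)² cancel in I_A²/I_B².
A: Δ = 2!·4!·2!/9! = 1/3780; Racah Σ t=0..0: t=0:+1/48 = 1/48; ⇒ 3j(3 2 3; 3 -1 -2)² = 5/84, sgn -1
B: Δ = 2!·4!·2!/9! = 1/3780; Racah Σ t=1..2: t=1:−1/48 t=2:+1/12 = 1/16; ⇒ 3j(3 2 3; -2 1 1)² = 1/28, sgn +1
I_A²/I_B² = (5/84)/(1/28) = 5/3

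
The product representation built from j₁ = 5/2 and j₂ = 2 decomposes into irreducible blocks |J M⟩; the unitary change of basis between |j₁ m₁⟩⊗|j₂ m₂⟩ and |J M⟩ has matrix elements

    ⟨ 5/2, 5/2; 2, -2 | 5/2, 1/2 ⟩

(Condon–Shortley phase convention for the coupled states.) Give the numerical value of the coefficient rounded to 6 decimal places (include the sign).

j₁+j₂−J=2  J+j₁−j₂=3  J−j₁+j₂=2  j₁+j₂+J+1=8
(j₁±m₁, j₂±m₂, J±M) = (5,0,0,4,3,2)
P² = 864/7
sum k=0..0:
  [0] +1/24 = 1/24
S = 1/24
C² = P²·S² = 3/14 ; C = +0.462910

+√(3/14) = +0.462910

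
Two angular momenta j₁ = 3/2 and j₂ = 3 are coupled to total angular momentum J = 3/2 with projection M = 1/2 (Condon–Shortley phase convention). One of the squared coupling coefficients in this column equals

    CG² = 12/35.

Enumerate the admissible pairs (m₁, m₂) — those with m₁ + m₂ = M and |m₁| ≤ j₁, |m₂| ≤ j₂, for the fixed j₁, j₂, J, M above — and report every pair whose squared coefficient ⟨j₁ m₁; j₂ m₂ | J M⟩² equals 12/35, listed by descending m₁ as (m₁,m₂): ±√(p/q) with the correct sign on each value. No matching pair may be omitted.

Admissible pairs with m₁+m₂ = M = 1/2: (-3/2,2), (-1/2,1), (1/2,0), (3/2,-1)
  (m₁,m₂)=(3/2,-1): CG² = 4/35, CG = +√(4/35)
  (m₁,m₂)=(1/2,0): CG² = 9/35, CG = −√(9/35)
  (m₁,m₂)=(-1/2,1): CG² = 12/35, CG = +√(12/35)   ← matches the target
  (m₁,m₂)=(-3/2,2): CG² = 2/7, CG = −√(2/7)
Pairs with CG² = 12/35: (-1/2,1): +√(12/35)

(-1/2,1): +√(12/35)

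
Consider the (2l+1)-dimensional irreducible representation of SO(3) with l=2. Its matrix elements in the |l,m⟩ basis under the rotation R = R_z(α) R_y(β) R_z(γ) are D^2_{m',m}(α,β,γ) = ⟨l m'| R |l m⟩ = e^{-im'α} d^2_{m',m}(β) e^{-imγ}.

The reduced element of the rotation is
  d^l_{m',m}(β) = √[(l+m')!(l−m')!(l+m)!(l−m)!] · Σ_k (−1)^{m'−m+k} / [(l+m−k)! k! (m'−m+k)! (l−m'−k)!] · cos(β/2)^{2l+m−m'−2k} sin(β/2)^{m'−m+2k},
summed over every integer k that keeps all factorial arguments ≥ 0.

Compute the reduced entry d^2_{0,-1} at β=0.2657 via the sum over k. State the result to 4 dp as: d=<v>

d=-0.3103

d^2_{0,-1}(β=0.2657) via the finite sum:
Half-angle: c=0.991188, s=0.132460. N=√(2·2·1·6)=4.898979
k∈{0,1} keeps every argument non-negative
  k=0: (−1)^1·4.8990/(2)·0.9912^3·0.1325^1 = -0.315957
  k=1: (−1)^2·4.8990/(2)·0.9912^1·0.1325^3 = +0.005643
d^2_{0,-1}(0.2657) = -0.315957 +0.005643 = -0.310314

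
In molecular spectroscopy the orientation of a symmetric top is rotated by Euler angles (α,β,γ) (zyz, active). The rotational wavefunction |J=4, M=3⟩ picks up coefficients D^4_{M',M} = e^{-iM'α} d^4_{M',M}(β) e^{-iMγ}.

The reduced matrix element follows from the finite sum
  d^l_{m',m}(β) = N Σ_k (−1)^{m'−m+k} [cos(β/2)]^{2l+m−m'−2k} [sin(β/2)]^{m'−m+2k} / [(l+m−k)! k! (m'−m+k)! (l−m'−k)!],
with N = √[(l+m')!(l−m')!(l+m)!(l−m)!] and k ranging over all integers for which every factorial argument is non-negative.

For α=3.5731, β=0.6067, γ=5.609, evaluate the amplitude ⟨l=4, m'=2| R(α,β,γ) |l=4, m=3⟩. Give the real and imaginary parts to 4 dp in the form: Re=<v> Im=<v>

First d^4_{2,3}(β=0.6067), then the phase factors e^{-i(2)α} and e^{-i(3)γ}:
Half-angle: c=0.954341, s=0.298719. N=√(720·2·5040·1)=2693.993318
k: max(0,(3)−(2))=1 … min(4+(3),4−(2))=2
  k=1: (−1)^0·2693.9933/(720)·0.9543^7·0.2987^1 = +0.805846
  k=2: (−1)^1·2693.9933/(240)·0.9543^5·0.2987^3 = -0.236860
d^4_{2,3}(0.6067) = +0.805846 -0.236860 = +0.568986
Phases: e^{-i·(2)·3.5731}=+0.650150-0.759806i, e^{-i·(3)·5.6090}=-0.436549+0.899680i ⇒ D=+0.227458+0.521544i

Re=0.2275 Im=0.5215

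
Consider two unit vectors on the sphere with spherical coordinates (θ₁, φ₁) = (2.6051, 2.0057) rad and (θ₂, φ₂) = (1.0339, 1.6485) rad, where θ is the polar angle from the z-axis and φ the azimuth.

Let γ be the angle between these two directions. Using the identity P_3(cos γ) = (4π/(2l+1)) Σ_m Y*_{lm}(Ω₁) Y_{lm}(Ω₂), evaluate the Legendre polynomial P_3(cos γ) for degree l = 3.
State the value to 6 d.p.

0.042135

Summing Y*_{l m}(θ₁,φ₁)·Y_{l m}(θ₂,φ₂) over m ∈ [−3, 3]; prefactor 4π/(2·3+1) = 1.795196:
  term(m=-3) = +0.007060+0.012949i   from Y*(Ω₁)=+0.053751-0.014650i, Y(Ω₂)=+0.061154+0.257570i
  term(m=-2) = -0.066916-0.058030i   from Y*(Ω₁)=+0.148009+0.175371i, Y(Ω₂)=-0.381321+0.059742i
  term(m=-1) = +0.035660+0.013308i   from Y*(Ω₁)=-0.187476+0.403547i, Y(Ω₂)=-0.006640-0.085280i
  term(m=+0) = +0.071863+0.000000i   from Y*(Ω₁)=-0.222521-0.000000i, Y(Ω₂)=-0.322948+0.000000i
  term(m=+1) = +0.035660-0.013308i   from Y*(Ω₁)=+0.187476+0.403547i, Y(Ω₂)=+0.006640-0.085280i
  term(m=+2) = -0.066916+0.058030i   from Y*(Ω₁)=+0.148009-0.175371i, Y(Ω₂)=-0.381321-0.059742i
  term(m=+3) = +0.007060-0.012949i   from Y*(Ω₁)=-0.053751-0.014650i, Y(Ω₂)=-0.061154+0.257570i
Total Σ_m = +0.023471+0.000000i. Multiply by 1.795196: +0.042135+0.000000i. P_3(cos γ) = 0.042135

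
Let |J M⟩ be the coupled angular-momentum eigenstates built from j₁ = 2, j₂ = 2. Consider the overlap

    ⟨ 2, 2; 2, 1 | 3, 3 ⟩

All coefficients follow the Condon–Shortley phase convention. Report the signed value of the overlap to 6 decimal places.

+√(1/2) = +0.707107

√[7·1!3!3!/8! · 4!0!3!1!6!0!] = √(648)
  +(−1)^0/∏(0,1,0,3,3,0)! = 1/36  (running 1/36)
⟨..|..⟩ = √(648)·(1/36) = +0.707107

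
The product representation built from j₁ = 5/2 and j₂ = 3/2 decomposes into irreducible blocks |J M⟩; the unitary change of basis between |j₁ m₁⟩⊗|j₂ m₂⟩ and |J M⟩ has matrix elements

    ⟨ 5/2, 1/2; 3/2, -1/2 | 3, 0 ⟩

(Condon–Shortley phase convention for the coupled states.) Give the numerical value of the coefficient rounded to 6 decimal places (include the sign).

+0.447214

triangle: 1!*4!*2!/8! = 48/40320
(j±m)!: 3!*2!*1!*2!*3!*3! = 864
prefactor² = (2J+1)*Δ*N² = 36/5
  k=0: +1/(0!*1!*2!*1!*2!*1!) = 1/4
  k=1: −1/(1!*0!*1!*0!*3!*2!) = -1/12
Σ = 1/6  ⇒  CG² = 36/5*(1/6)² = 1/5
CG = +√(1/5) = +0.447214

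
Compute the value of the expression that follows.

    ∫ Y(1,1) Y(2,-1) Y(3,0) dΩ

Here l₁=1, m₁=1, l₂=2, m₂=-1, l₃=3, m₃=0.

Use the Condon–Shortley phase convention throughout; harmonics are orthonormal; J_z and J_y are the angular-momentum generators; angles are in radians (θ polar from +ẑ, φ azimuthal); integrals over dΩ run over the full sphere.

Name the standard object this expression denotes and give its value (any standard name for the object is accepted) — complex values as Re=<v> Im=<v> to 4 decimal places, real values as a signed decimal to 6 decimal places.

This is a Gaunt coefficient — the integral of a triple product of spherical harmonics over the sphere.
Rules hold: Σm=0, L=6 even, 1≤3≤3.
N = 3·5·7 = 105
Δ = 0!·2!·4!/7! = 1/105
Racah Σ t=0..0: t=0:+1/4 = 1/4
⇒ 3j(1 2 3; 0 0 0)² = 3/35, sgn -1
Racah Σ t=0..0: t=0:+1/12 = 1/12
⇒ 3j(1 2 3; 1 -1 0)² = 1/35, sgn -1
4πI² = N·(3j₀)²·(3jₘ)² = 9/35
I = +1·√(0.257143/4π) = 0.14304817

Gaunt coefficient, +0.143048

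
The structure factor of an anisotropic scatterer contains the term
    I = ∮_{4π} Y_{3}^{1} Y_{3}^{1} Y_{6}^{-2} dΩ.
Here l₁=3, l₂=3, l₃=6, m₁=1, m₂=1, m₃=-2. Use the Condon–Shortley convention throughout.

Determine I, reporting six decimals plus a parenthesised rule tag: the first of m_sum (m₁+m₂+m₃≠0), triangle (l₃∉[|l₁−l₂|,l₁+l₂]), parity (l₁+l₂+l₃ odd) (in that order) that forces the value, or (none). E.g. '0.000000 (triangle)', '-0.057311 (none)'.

0.242943 (none)

Checks pass: Σm=0; 12 even; l₃=6∈[0,6].
(2·3+1)(2·3+1)(2·6+1) = 637
Δ: 0! 6! 6! / 13! → 1/12012
sum: t=0:+1/1296 = 1/1296
3j²(3 3 6; 0 0 0) = Δ·Π!·Σ² = 100/3003  (sign +1)
sum: t=0:+1/2304 = 1/2304
3j²(3 3 6; 1 1 -2) = Δ·Π!·Σ² = 5/143  (sign +1)
combine: 4πI² = 637·100/3003·5/143 = 3500/4719
take √, sign +1: I = 0.24294284
No selection rule forces the value: the integral is nonzero (none).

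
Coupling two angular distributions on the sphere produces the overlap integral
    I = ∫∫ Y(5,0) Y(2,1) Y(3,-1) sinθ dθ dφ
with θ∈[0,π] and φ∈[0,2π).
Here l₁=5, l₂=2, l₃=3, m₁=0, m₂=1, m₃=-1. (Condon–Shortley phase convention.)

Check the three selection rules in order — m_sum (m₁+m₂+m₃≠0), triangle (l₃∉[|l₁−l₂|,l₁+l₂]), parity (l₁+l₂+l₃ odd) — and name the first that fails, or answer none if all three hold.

azimuthal sum: 0 + 1 − 1 = 0  ✓
3 ≤ 3 ≤ 7 (triangle on l)  ✓
L = 5 + 2 + 3 = 10 (even)  ✓

none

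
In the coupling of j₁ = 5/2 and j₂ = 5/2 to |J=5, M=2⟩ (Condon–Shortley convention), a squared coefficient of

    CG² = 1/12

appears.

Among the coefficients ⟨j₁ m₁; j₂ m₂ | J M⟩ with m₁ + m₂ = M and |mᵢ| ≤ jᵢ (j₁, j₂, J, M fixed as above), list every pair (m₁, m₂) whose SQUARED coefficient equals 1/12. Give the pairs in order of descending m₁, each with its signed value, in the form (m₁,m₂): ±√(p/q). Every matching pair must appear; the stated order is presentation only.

Admissible pairs with m₁+m₂ = M = 2: (-1/2,5/2), (1/2,3/2), (3/2,1/2), (5/2,-1/2)
  (m₁,m₂)=(5/2,-1/2): CG² = 1/12, CG = +√(1/12)   ← matches the target
  (m₁,m₂)=(3/2,1/2): CG² = 5/12, CG = +√(5/12)
  (m₁,m₂)=(1/2,3/2): CG² = 5/12, CG = +√(5/12)
  (m₁,m₂)=(-1/2,5/2): CG² = 1/12, CG = +√(1/12)   ← matches the target
Pairs with CG² = 1/12: (5/2,-1/2): +√(1/12); (-1/2,5/2): +√(1/12)

(5/2,-1/2): +√(1/12); (-1/2,5/2): +√(1/12)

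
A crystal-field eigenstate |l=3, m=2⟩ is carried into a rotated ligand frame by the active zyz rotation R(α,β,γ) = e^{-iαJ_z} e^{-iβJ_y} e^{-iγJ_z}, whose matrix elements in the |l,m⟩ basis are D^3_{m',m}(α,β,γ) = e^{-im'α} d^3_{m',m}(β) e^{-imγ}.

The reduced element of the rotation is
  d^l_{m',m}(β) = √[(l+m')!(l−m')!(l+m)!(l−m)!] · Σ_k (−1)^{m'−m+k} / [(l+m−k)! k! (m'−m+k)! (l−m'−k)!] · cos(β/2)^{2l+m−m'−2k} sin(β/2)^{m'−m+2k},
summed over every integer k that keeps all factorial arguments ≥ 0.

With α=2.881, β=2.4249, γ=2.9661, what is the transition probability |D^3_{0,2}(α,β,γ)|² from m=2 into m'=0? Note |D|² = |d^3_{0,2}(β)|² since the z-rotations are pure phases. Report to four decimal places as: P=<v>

P=0.1985

D^3_{0,2}(2.8810,2.4249,2.9661) = e^{-i·0·2.8810}·d^3_{0,2}(2.4249)·e^{-i·2·2.9661}. Compute d first:
c=cos(2.424900/2)=0.350726, s=sin(2.424900/2)=0.936478; N=√[6·6·120·1]=65.726707
k∈{2,3} keeps every argument non-negative
  k=2: (−1)^0·65.7267/(12)·0.3507^4·0.9365^2 = +0.072682
  k=3: (−1)^1·65.7267/(12)·0.3507^2·0.9365^4 = -0.518188
d^3_{0,2}(2.4249) = +0.072682 -0.518188 = -0.445506
|D^3_{0,2}|² = |d^3_{0,2}(β)|² = (-0.445506)² = 0.198475 (the z-rotation phases have unit modulus)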